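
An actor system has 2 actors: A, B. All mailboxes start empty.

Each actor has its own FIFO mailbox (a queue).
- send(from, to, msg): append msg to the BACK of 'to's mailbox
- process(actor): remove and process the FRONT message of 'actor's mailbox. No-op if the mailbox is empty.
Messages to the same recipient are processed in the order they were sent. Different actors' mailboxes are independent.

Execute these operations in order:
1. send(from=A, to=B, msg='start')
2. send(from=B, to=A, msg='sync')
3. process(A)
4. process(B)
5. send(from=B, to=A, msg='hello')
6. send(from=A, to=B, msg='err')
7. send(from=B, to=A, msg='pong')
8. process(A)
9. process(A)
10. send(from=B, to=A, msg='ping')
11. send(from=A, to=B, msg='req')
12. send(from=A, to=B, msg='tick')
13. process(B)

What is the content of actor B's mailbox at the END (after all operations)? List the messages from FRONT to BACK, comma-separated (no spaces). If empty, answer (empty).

Answer: req,tick

Derivation:
After 1 (send(from=A, to=B, msg='start')): A:[] B:[start]
After 2 (send(from=B, to=A, msg='sync')): A:[sync] B:[start]
After 3 (process(A)): A:[] B:[start]
After 4 (process(B)): A:[] B:[]
After 5 (send(from=B, to=A, msg='hello')): A:[hello] B:[]
After 6 (send(from=A, to=B, msg='err')): A:[hello] B:[err]
After 7 (send(from=B, to=A, msg='pong')): A:[hello,pong] B:[err]
After 8 (process(A)): A:[pong] B:[err]
After 9 (process(A)): A:[] B:[err]
After 10 (send(from=B, to=A, msg='ping')): A:[ping] B:[err]
After 11 (send(from=A, to=B, msg='req')): A:[ping] B:[err,req]
After 12 (send(from=A, to=B, msg='tick')): A:[ping] B:[err,req,tick]
After 13 (process(B)): A:[ping] B:[req,tick]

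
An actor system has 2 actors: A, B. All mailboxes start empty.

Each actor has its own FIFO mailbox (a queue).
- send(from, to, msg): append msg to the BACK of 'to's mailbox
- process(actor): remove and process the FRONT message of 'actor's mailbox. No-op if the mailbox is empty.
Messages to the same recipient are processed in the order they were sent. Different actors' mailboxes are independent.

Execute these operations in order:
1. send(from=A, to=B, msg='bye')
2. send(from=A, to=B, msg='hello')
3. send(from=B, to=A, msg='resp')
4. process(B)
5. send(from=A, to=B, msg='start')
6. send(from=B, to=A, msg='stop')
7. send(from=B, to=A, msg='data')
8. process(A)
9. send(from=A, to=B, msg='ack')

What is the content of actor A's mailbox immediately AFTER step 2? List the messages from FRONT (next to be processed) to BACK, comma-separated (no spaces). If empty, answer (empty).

After 1 (send(from=A, to=B, msg='bye')): A:[] B:[bye]
After 2 (send(from=A, to=B, msg='hello')): A:[] B:[bye,hello]

(empty)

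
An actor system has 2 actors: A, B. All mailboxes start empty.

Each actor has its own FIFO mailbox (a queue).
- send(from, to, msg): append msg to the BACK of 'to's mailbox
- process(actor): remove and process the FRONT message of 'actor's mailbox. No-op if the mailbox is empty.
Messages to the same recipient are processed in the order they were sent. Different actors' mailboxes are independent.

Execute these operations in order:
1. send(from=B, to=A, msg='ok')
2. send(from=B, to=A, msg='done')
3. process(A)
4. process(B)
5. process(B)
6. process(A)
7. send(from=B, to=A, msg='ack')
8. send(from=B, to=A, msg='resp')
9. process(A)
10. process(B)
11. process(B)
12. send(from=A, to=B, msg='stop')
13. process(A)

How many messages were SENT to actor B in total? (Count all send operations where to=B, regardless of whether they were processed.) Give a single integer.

Answer: 1

Derivation:
After 1 (send(from=B, to=A, msg='ok')): A:[ok] B:[]
After 2 (send(from=B, to=A, msg='done')): A:[ok,done] B:[]
After 3 (process(A)): A:[done] B:[]
After 4 (process(B)): A:[done] B:[]
After 5 (process(B)): A:[done] B:[]
After 6 (process(A)): A:[] B:[]
After 7 (send(from=B, to=A, msg='ack')): A:[ack] B:[]
After 8 (send(from=B, to=A, msg='resp')): A:[ack,resp] B:[]
After 9 (process(A)): A:[resp] B:[]
After 10 (process(B)): A:[resp] B:[]
After 11 (process(B)): A:[resp] B:[]
After 12 (send(from=A, to=B, msg='stop')): A:[resp] B:[stop]
After 13 (process(A)): A:[] B:[stop]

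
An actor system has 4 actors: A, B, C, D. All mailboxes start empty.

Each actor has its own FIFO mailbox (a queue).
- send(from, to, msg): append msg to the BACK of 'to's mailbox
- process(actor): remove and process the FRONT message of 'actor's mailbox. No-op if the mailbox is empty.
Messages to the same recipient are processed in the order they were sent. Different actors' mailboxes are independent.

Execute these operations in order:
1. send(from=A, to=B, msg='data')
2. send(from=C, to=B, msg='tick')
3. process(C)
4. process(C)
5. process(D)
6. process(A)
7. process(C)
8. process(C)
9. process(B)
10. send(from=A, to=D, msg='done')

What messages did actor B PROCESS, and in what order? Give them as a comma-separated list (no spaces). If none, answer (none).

Answer: data

Derivation:
After 1 (send(from=A, to=B, msg='data')): A:[] B:[data] C:[] D:[]
After 2 (send(from=C, to=B, msg='tick')): A:[] B:[data,tick] C:[] D:[]
After 3 (process(C)): A:[] B:[data,tick] C:[] D:[]
After 4 (process(C)): A:[] B:[data,tick] C:[] D:[]
After 5 (process(D)): A:[] B:[data,tick] C:[] D:[]
After 6 (process(A)): A:[] B:[data,tick] C:[] D:[]
After 7 (process(C)): A:[] B:[data,tick] C:[] D:[]
After 8 (process(C)): A:[] B:[data,tick] C:[] D:[]
After 9 (process(B)): A:[] B:[tick] C:[] D:[]
After 10 (send(from=A, to=D, msg='done')): A:[] B:[tick] C:[] D:[done]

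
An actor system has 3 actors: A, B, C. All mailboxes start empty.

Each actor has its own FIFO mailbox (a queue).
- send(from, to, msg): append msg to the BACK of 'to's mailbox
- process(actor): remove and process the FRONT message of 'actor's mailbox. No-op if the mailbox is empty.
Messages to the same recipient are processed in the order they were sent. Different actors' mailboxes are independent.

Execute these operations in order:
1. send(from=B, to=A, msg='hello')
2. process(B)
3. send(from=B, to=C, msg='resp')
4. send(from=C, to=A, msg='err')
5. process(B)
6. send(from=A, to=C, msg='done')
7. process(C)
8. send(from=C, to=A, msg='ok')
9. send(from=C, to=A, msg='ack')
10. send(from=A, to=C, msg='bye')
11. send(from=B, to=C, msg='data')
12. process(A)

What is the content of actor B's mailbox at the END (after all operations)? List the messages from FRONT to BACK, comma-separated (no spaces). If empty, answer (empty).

Answer: (empty)

Derivation:
After 1 (send(from=B, to=A, msg='hello')): A:[hello] B:[] C:[]
After 2 (process(B)): A:[hello] B:[] C:[]
After 3 (send(from=B, to=C, msg='resp')): A:[hello] B:[] C:[resp]
After 4 (send(from=C, to=A, msg='err')): A:[hello,err] B:[] C:[resp]
After 5 (process(B)): A:[hello,err] B:[] C:[resp]
After 6 (send(from=A, to=C, msg='done')): A:[hello,err] B:[] C:[resp,done]
After 7 (process(C)): A:[hello,err] B:[] C:[done]
After 8 (send(from=C, to=A, msg='ok')): A:[hello,err,ok] B:[] C:[done]
After 9 (send(from=C, to=A, msg='ack')): A:[hello,err,ok,ack] B:[] C:[done]
After 10 (send(from=A, to=C, msg='bye')): A:[hello,err,ok,ack] B:[] C:[done,bye]
After 11 (send(from=B, to=C, msg='data')): A:[hello,err,ok,ack] B:[] C:[done,bye,data]
After 12 (process(A)): A:[err,ok,ack] B:[] C:[done,bye,data]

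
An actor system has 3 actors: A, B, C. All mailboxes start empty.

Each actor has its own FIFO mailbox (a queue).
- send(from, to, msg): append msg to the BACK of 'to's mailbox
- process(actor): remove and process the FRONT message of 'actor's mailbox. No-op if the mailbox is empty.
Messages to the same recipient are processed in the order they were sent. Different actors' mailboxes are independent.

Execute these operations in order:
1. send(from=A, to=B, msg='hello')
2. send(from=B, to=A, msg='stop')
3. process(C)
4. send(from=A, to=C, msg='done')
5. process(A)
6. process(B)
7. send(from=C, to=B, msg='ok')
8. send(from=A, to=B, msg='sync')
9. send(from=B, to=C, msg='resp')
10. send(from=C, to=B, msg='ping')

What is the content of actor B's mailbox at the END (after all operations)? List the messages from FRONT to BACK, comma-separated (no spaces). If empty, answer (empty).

After 1 (send(from=A, to=B, msg='hello')): A:[] B:[hello] C:[]
After 2 (send(from=B, to=A, msg='stop')): A:[stop] B:[hello] C:[]
After 3 (process(C)): A:[stop] B:[hello] C:[]
After 4 (send(from=A, to=C, msg='done')): A:[stop] B:[hello] C:[done]
After 5 (process(A)): A:[] B:[hello] C:[done]
After 6 (process(B)): A:[] B:[] C:[done]
After 7 (send(from=C, to=B, msg='ok')): A:[] B:[ok] C:[done]
After 8 (send(from=A, to=B, msg='sync')): A:[] B:[ok,sync] C:[done]
After 9 (send(from=B, to=C, msg='resp')): A:[] B:[ok,sync] C:[done,resp]
After 10 (send(from=C, to=B, msg='ping')): A:[] B:[ok,sync,ping] C:[done,resp]

Answer: ok,sync,ping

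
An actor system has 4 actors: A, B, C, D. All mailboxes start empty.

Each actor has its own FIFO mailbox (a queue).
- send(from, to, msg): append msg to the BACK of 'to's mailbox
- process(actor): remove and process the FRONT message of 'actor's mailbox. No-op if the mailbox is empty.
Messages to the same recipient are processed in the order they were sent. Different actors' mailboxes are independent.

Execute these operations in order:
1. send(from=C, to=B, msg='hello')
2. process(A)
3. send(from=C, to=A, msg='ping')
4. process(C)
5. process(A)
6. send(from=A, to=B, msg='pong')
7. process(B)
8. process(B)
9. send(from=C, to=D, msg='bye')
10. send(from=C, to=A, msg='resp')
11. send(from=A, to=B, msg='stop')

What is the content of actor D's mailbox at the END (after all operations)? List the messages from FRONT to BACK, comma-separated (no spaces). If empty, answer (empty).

Answer: bye

Derivation:
After 1 (send(from=C, to=B, msg='hello')): A:[] B:[hello] C:[] D:[]
After 2 (process(A)): A:[] B:[hello] C:[] D:[]
After 3 (send(from=C, to=A, msg='ping')): A:[ping] B:[hello] C:[] D:[]
After 4 (process(C)): A:[ping] B:[hello] C:[] D:[]
After 5 (process(A)): A:[] B:[hello] C:[] D:[]
After 6 (send(from=A, to=B, msg='pong')): A:[] B:[hello,pong] C:[] D:[]
After 7 (process(B)): A:[] B:[pong] C:[] D:[]
After 8 (process(B)): A:[] B:[] C:[] D:[]
After 9 (send(from=C, to=D, msg='bye')): A:[] B:[] C:[] D:[bye]
After 10 (send(from=C, to=A, msg='resp')): A:[resp] B:[] C:[] D:[bye]
After 11 (send(from=A, to=B, msg='stop')): A:[resp] B:[stop] C:[] D:[bye]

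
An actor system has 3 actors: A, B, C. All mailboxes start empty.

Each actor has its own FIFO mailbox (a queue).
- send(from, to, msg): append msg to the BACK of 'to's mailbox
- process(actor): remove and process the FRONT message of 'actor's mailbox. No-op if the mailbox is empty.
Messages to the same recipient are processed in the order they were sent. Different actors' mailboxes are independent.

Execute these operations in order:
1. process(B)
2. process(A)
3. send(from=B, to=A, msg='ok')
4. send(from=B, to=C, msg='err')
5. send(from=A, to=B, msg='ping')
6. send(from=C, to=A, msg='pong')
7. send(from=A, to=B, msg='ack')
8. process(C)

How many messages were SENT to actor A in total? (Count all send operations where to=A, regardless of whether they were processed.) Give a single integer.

Answer: 2

Derivation:
After 1 (process(B)): A:[] B:[] C:[]
After 2 (process(A)): A:[] B:[] C:[]
After 3 (send(from=B, to=A, msg='ok')): A:[ok] B:[] C:[]
After 4 (send(from=B, to=C, msg='err')): A:[ok] B:[] C:[err]
After 5 (send(from=A, to=B, msg='ping')): A:[ok] B:[ping] C:[err]
After 6 (send(from=C, to=A, msg='pong')): A:[ok,pong] B:[ping] C:[err]
After 7 (send(from=A, to=B, msg='ack')): A:[ok,pong] B:[ping,ack] C:[err]
After 8 (process(C)): A:[ok,pong] B:[ping,ack] C:[]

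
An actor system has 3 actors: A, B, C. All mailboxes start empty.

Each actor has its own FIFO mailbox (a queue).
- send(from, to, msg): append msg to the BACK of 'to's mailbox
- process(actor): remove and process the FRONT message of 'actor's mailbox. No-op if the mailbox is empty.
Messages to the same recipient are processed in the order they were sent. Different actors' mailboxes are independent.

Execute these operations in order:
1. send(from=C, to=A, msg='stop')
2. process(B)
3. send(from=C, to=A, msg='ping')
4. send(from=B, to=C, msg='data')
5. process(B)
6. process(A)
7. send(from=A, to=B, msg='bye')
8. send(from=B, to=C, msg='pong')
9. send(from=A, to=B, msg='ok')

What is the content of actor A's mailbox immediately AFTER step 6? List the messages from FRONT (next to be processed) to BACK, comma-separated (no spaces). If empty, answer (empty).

After 1 (send(from=C, to=A, msg='stop')): A:[stop] B:[] C:[]
After 2 (process(B)): A:[stop] B:[] C:[]
After 3 (send(from=C, to=A, msg='ping')): A:[stop,ping] B:[] C:[]
After 4 (send(from=B, to=C, msg='data')): A:[stop,ping] B:[] C:[data]
After 5 (process(B)): A:[stop,ping] B:[] C:[data]
After 6 (process(A)): A:[ping] B:[] C:[data]

ping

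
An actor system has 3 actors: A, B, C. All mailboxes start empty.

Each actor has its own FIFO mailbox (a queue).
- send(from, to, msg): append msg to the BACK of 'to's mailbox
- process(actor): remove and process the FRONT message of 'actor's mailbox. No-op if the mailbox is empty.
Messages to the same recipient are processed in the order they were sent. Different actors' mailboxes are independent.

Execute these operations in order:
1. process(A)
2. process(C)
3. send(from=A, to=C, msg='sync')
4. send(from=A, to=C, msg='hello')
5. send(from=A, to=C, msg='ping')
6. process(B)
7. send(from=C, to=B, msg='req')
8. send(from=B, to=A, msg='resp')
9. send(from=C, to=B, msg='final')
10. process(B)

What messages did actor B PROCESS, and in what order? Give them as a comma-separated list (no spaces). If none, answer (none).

After 1 (process(A)): A:[] B:[] C:[]
After 2 (process(C)): A:[] B:[] C:[]
After 3 (send(from=A, to=C, msg='sync')): A:[] B:[] C:[sync]
After 4 (send(from=A, to=C, msg='hello')): A:[] B:[] C:[sync,hello]
After 5 (send(from=A, to=C, msg='ping')): A:[] B:[] C:[sync,hello,ping]
After 6 (process(B)): A:[] B:[] C:[sync,hello,ping]
After 7 (send(from=C, to=B, msg='req')): A:[] B:[req] C:[sync,hello,ping]
After 8 (send(from=B, to=A, msg='resp')): A:[resp] B:[req] C:[sync,hello,ping]
After 9 (send(from=C, to=B, msg='final')): A:[resp] B:[req,final] C:[sync,hello,ping]
After 10 (process(B)): A:[resp] B:[final] C:[sync,hello,ping]

Answer: req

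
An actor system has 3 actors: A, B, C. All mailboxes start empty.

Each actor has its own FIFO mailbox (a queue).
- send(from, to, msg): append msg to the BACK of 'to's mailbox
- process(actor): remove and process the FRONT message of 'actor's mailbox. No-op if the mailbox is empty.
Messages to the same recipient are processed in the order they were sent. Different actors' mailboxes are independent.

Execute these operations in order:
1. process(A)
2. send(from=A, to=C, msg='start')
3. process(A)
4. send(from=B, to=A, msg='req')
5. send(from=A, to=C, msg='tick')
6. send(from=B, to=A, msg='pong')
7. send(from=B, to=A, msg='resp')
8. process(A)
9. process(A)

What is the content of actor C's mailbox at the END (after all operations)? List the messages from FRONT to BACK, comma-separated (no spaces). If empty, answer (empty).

Answer: start,tick

Derivation:
After 1 (process(A)): A:[] B:[] C:[]
After 2 (send(from=A, to=C, msg='start')): A:[] B:[] C:[start]
After 3 (process(A)): A:[] B:[] C:[start]
After 4 (send(from=B, to=A, msg='req')): A:[req] B:[] C:[start]
After 5 (send(from=A, to=C, msg='tick')): A:[req] B:[] C:[start,tick]
After 6 (send(from=B, to=A, msg='pong')): A:[req,pong] B:[] C:[start,tick]
After 7 (send(from=B, to=A, msg='resp')): A:[req,pong,resp] B:[] C:[start,tick]
After 8 (process(A)): A:[pong,resp] B:[] C:[start,tick]
After 9 (process(A)): A:[resp] B:[] C:[start,tick]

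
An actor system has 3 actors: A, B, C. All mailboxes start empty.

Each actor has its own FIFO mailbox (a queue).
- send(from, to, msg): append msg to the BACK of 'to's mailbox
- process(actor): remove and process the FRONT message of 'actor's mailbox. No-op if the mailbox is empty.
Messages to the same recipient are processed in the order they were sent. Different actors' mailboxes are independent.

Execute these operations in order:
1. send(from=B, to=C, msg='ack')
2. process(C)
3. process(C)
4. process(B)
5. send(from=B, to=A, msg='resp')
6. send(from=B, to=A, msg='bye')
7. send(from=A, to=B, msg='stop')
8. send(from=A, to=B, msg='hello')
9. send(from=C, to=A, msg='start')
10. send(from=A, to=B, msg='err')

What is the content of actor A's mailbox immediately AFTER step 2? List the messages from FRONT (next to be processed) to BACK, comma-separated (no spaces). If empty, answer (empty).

After 1 (send(from=B, to=C, msg='ack')): A:[] B:[] C:[ack]
After 2 (process(C)): A:[] B:[] C:[]

(empty)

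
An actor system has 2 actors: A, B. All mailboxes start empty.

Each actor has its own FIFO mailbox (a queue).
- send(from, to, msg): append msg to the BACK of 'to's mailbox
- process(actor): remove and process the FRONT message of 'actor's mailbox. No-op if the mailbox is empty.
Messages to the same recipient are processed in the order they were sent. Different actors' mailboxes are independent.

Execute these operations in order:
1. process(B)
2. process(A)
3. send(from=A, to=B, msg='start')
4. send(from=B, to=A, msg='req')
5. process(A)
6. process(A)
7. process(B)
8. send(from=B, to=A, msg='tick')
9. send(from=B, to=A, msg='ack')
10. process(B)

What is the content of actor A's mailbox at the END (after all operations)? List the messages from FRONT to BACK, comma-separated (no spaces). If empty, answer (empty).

Answer: tick,ack

Derivation:
After 1 (process(B)): A:[] B:[]
After 2 (process(A)): A:[] B:[]
After 3 (send(from=A, to=B, msg='start')): A:[] B:[start]
After 4 (send(from=B, to=A, msg='req')): A:[req] B:[start]
After 5 (process(A)): A:[] B:[start]
After 6 (process(A)): A:[] B:[start]
After 7 (process(B)): A:[] B:[]
After 8 (send(from=B, to=A, msg='tick')): A:[tick] B:[]
After 9 (send(from=B, to=A, msg='ack')): A:[tick,ack] B:[]
After 10 (process(B)): A:[tick,ack] B:[]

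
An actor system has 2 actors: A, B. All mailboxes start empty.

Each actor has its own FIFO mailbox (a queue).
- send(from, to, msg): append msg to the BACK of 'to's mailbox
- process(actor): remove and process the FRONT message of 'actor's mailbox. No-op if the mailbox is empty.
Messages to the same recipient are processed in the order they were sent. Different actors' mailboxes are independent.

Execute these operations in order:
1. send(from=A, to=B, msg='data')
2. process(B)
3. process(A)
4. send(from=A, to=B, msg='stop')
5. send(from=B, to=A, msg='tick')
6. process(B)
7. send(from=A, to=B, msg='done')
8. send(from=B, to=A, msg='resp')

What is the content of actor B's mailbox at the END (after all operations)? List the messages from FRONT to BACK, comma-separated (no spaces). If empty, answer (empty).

Answer: done

Derivation:
After 1 (send(from=A, to=B, msg='data')): A:[] B:[data]
After 2 (process(B)): A:[] B:[]
After 3 (process(A)): A:[] B:[]
After 4 (send(from=A, to=B, msg='stop')): A:[] B:[stop]
After 5 (send(from=B, to=A, msg='tick')): A:[tick] B:[stop]
After 6 (process(B)): A:[tick] B:[]
After 7 (send(from=A, to=B, msg='done')): A:[tick] B:[done]
After 8 (send(from=B, to=A, msg='resp')): A:[tick,resp] B:[done]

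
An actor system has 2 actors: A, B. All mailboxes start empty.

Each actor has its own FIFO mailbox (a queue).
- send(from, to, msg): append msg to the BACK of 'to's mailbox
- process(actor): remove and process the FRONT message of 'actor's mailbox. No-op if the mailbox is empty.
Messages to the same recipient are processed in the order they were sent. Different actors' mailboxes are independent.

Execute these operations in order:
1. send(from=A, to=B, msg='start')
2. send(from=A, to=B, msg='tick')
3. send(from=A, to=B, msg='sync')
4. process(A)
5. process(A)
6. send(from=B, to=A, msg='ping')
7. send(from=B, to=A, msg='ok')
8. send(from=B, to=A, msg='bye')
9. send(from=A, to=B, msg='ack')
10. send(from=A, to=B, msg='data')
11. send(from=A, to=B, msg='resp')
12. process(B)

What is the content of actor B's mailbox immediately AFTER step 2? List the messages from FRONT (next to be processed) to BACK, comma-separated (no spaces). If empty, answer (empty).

After 1 (send(from=A, to=B, msg='start')): A:[] B:[start]
After 2 (send(from=A, to=B, msg='tick')): A:[] B:[start,tick]

start,tick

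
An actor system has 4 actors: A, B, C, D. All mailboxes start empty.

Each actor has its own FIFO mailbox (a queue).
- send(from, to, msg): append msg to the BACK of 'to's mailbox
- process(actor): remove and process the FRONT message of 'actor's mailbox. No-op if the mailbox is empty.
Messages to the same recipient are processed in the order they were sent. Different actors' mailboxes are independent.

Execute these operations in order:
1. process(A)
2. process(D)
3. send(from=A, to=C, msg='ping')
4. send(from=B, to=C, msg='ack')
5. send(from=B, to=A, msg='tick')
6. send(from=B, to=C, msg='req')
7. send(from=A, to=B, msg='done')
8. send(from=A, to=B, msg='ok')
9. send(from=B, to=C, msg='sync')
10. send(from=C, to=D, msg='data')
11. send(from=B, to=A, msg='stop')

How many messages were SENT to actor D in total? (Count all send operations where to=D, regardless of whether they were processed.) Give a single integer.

Answer: 1

Derivation:
After 1 (process(A)): A:[] B:[] C:[] D:[]
After 2 (process(D)): A:[] B:[] C:[] D:[]
After 3 (send(from=A, to=C, msg='ping')): A:[] B:[] C:[ping] D:[]
After 4 (send(from=B, to=C, msg='ack')): A:[] B:[] C:[ping,ack] D:[]
After 5 (send(from=B, to=A, msg='tick')): A:[tick] B:[] C:[ping,ack] D:[]
After 6 (send(from=B, to=C, msg='req')): A:[tick] B:[] C:[ping,ack,req] D:[]
After 7 (send(from=A, to=B, msg='done')): A:[tick] B:[done] C:[ping,ack,req] D:[]
After 8 (send(from=A, to=B, msg='ok')): A:[tick] B:[done,ok] C:[ping,ack,req] D:[]
After 9 (send(from=B, to=C, msg='sync')): A:[tick] B:[done,ok] C:[ping,ack,req,sync] D:[]
After 10 (send(from=C, to=D, msg='data')): A:[tick] B:[done,ok] C:[ping,ack,req,sync] D:[data]
After 11 (send(from=B, to=A, msg='stop')): A:[tick,stop] B:[done,ok] C:[ping,ack,req,sync] D:[data]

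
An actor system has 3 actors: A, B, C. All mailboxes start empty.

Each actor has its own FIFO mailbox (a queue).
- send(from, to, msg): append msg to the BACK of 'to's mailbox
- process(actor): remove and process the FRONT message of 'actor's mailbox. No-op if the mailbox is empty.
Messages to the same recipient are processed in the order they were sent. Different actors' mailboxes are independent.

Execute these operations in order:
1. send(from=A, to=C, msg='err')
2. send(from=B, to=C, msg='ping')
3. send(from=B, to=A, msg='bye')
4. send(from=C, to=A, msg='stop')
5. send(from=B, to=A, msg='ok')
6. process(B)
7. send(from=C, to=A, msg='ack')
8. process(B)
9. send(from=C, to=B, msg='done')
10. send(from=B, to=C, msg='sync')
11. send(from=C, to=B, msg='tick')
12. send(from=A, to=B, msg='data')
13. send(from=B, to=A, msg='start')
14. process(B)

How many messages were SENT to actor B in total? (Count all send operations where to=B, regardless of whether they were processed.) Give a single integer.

Answer: 3

Derivation:
After 1 (send(from=A, to=C, msg='err')): A:[] B:[] C:[err]
After 2 (send(from=B, to=C, msg='ping')): A:[] B:[] C:[err,ping]
After 3 (send(from=B, to=A, msg='bye')): A:[bye] B:[] C:[err,ping]
After 4 (send(from=C, to=A, msg='stop')): A:[bye,stop] B:[] C:[err,ping]
After 5 (send(from=B, to=A, msg='ok')): A:[bye,stop,ok] B:[] C:[err,ping]
After 6 (process(B)): A:[bye,stop,ok] B:[] C:[err,ping]
After 7 (send(from=C, to=A, msg='ack')): A:[bye,stop,ok,ack] B:[] C:[err,ping]
After 8 (process(B)): A:[bye,stop,ok,ack] B:[] C:[err,ping]
After 9 (send(from=C, to=B, msg='done')): A:[bye,stop,ok,ack] B:[done] C:[err,ping]
After 10 (send(from=B, to=C, msg='sync')): A:[bye,stop,ok,ack] B:[done] C:[err,ping,sync]
After 11 (send(from=C, to=B, msg='tick')): A:[bye,stop,ok,ack] B:[done,tick] C:[err,ping,sync]
After 12 (send(from=A, to=B, msg='data')): A:[bye,stop,ok,ack] B:[done,tick,data] C:[err,ping,sync]
After 13 (send(from=B, to=A, msg='start')): A:[bye,stop,ok,ack,start] B:[done,tick,data] C:[err,ping,sync]
After 14 (process(B)): A:[bye,stop,ok,ack,start] B:[tick,data] C:[err,ping,sync]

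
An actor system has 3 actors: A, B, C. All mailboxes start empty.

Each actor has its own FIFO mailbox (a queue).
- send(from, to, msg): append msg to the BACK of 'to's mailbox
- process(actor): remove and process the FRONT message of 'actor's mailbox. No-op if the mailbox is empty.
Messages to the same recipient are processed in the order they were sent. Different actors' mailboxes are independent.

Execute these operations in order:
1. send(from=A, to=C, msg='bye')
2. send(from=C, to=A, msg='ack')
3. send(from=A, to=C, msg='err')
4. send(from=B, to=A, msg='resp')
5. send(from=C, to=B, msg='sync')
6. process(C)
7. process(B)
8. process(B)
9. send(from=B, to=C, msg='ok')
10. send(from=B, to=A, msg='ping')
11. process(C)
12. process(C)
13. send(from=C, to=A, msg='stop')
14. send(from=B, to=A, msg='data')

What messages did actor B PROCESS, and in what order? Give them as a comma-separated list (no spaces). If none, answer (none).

After 1 (send(from=A, to=C, msg='bye')): A:[] B:[] C:[bye]
After 2 (send(from=C, to=A, msg='ack')): A:[ack] B:[] C:[bye]
After 3 (send(from=A, to=C, msg='err')): A:[ack] B:[] C:[bye,err]
After 4 (send(from=B, to=A, msg='resp')): A:[ack,resp] B:[] C:[bye,err]
After 5 (send(from=C, to=B, msg='sync')): A:[ack,resp] B:[sync] C:[bye,err]
After 6 (process(C)): A:[ack,resp] B:[sync] C:[err]
After 7 (process(B)): A:[ack,resp] B:[] C:[err]
After 8 (process(B)): A:[ack,resp] B:[] C:[err]
After 9 (send(from=B, to=C, msg='ok')): A:[ack,resp] B:[] C:[err,ok]
After 10 (send(from=B, to=A, msg='ping')): A:[ack,resp,ping] B:[] C:[err,ok]
After 11 (process(C)): A:[ack,resp,ping] B:[] C:[ok]
After 12 (process(C)): A:[ack,resp,ping] B:[] C:[]
After 13 (send(from=C, to=A, msg='stop')): A:[ack,resp,ping,stop] B:[] C:[]
After 14 (send(from=B, to=A, msg='data')): A:[ack,resp,ping,stop,data] B:[] C:[]

Answer: sync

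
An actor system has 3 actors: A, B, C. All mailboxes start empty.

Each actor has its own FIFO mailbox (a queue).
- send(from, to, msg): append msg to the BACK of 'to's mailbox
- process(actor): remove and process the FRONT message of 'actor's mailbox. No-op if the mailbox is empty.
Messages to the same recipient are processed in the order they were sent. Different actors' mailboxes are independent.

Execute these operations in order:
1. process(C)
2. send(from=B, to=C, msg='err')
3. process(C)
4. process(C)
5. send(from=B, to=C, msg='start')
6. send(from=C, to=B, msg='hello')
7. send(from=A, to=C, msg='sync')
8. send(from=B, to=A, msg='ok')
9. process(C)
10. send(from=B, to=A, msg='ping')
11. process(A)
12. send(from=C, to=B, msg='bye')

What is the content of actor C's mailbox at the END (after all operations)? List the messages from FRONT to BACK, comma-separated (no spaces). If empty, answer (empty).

Answer: sync

Derivation:
After 1 (process(C)): A:[] B:[] C:[]
After 2 (send(from=B, to=C, msg='err')): A:[] B:[] C:[err]
After 3 (process(C)): A:[] B:[] C:[]
After 4 (process(C)): A:[] B:[] C:[]
After 5 (send(from=B, to=C, msg='start')): A:[] B:[] C:[start]
After 6 (send(from=C, to=B, msg='hello')): A:[] B:[hello] C:[start]
After 7 (send(from=A, to=C, msg='sync')): A:[] B:[hello] C:[start,sync]
After 8 (send(from=B, to=A, msg='ok')): A:[ok] B:[hello] C:[start,sync]
After 9 (process(C)): A:[ok] B:[hello] C:[sync]
After 10 (send(from=B, to=A, msg='ping')): A:[ok,ping] B:[hello] C:[sync]
After 11 (process(A)): A:[ping] B:[hello] C:[sync]
After 12 (send(from=C, to=B, msg='bye')): A:[ping] B:[hello,bye] C:[sync]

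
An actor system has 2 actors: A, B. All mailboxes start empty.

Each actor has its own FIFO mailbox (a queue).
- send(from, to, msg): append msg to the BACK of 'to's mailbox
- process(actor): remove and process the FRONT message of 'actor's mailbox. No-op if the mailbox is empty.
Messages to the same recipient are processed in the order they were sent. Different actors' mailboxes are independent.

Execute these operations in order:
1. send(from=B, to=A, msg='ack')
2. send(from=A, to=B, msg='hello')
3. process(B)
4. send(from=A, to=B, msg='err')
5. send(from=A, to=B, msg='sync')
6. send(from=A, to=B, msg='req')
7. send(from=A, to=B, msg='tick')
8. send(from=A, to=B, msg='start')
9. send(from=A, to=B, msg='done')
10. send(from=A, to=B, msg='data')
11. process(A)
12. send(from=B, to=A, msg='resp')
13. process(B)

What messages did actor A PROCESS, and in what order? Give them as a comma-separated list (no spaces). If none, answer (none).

After 1 (send(from=B, to=A, msg='ack')): A:[ack] B:[]
After 2 (send(from=A, to=B, msg='hello')): A:[ack] B:[hello]
After 3 (process(B)): A:[ack] B:[]
After 4 (send(from=A, to=B, msg='err')): A:[ack] B:[err]
After 5 (send(from=A, to=B, msg='sync')): A:[ack] B:[err,sync]
After 6 (send(from=A, to=B, msg='req')): A:[ack] B:[err,sync,req]
After 7 (send(from=A, to=B, msg='tick')): A:[ack] B:[err,sync,req,tick]
After 8 (send(from=A, to=B, msg='start')): A:[ack] B:[err,sync,req,tick,start]
After 9 (send(from=A, to=B, msg='done')): A:[ack] B:[err,sync,req,tick,start,done]
After 10 (send(from=A, to=B, msg='data')): A:[ack] B:[err,sync,req,tick,start,done,data]
After 11 (process(A)): A:[] B:[err,sync,req,tick,start,done,data]
After 12 (send(from=B, to=A, msg='resp')): A:[resp] B:[err,sync,req,tick,start,done,data]
After 13 (process(B)): A:[resp] B:[sync,req,tick,start,done,data]

Answer: ack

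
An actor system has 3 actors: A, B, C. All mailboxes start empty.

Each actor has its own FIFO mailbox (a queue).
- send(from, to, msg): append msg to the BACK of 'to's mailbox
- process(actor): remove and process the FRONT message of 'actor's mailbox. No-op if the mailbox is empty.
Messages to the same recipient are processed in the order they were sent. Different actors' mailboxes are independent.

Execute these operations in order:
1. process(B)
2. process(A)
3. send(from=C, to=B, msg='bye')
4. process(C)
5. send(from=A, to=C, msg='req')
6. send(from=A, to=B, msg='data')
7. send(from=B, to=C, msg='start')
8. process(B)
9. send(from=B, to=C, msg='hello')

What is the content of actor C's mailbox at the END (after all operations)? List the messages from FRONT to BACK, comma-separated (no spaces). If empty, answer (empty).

Answer: req,start,hello

Derivation:
After 1 (process(B)): A:[] B:[] C:[]
After 2 (process(A)): A:[] B:[] C:[]
After 3 (send(from=C, to=B, msg='bye')): A:[] B:[bye] C:[]
After 4 (process(C)): A:[] B:[bye] C:[]
After 5 (send(from=A, to=C, msg='req')): A:[] B:[bye] C:[req]
After 6 (send(from=A, to=B, msg='data')): A:[] B:[bye,data] C:[req]
After 7 (send(from=B, to=C, msg='start')): A:[] B:[bye,data] C:[req,start]
After 8 (process(B)): A:[] B:[data] C:[req,start]
After 9 (send(from=B, to=C, msg='hello')): A:[] B:[data] C:[req,start,hello]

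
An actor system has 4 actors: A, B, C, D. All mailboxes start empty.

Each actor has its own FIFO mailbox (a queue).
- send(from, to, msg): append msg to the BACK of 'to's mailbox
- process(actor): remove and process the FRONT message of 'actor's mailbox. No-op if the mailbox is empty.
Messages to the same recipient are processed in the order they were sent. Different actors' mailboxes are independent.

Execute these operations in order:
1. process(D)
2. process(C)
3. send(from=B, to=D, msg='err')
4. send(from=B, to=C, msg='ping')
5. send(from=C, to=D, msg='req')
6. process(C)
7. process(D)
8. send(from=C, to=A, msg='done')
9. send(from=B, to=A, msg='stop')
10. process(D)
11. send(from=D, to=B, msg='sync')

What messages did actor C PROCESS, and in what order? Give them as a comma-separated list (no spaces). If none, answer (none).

After 1 (process(D)): A:[] B:[] C:[] D:[]
After 2 (process(C)): A:[] B:[] C:[] D:[]
After 3 (send(from=B, to=D, msg='err')): A:[] B:[] C:[] D:[err]
After 4 (send(from=B, to=C, msg='ping')): A:[] B:[] C:[ping] D:[err]
After 5 (send(from=C, to=D, msg='req')): A:[] B:[] C:[ping] D:[err,req]
After 6 (process(C)): A:[] B:[] C:[] D:[err,req]
After 7 (process(D)): A:[] B:[] C:[] D:[req]
After 8 (send(from=C, to=A, msg='done')): A:[done] B:[] C:[] D:[req]
After 9 (send(from=B, to=A, msg='stop')): A:[done,stop] B:[] C:[] D:[req]
After 10 (process(D)): A:[done,stop] B:[] C:[] D:[]
After 11 (send(from=D, to=B, msg='sync')): A:[done,stop] B:[sync] C:[] D:[]

Answer: ping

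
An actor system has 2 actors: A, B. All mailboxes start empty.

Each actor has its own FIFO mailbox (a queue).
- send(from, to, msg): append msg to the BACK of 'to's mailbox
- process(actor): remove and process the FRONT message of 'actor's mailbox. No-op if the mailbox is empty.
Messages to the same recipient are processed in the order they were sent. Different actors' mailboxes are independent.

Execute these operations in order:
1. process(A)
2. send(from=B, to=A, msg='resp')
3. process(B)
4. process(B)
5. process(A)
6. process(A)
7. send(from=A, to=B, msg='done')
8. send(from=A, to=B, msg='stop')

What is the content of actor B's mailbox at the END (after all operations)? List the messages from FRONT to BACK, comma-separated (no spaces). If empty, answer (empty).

Answer: done,stop

Derivation:
After 1 (process(A)): A:[] B:[]
After 2 (send(from=B, to=A, msg='resp')): A:[resp] B:[]
After 3 (process(B)): A:[resp] B:[]
After 4 (process(B)): A:[resp] B:[]
After 5 (process(A)): A:[] B:[]
After 6 (process(A)): A:[] B:[]
After 7 (send(from=A, to=B, msg='done')): A:[] B:[done]
After 8 (send(from=A, to=B, msg='stop')): A:[] B:[done,stop]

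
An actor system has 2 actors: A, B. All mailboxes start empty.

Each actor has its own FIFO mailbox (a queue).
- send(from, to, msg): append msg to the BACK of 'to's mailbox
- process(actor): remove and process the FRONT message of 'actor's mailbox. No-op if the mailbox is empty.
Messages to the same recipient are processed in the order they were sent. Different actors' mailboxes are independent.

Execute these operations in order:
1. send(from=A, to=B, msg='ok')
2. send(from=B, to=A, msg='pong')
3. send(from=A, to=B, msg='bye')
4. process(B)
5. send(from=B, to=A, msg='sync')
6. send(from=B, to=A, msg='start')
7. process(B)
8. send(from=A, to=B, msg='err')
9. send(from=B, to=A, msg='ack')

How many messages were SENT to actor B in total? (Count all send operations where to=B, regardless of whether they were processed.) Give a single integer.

After 1 (send(from=A, to=B, msg='ok')): A:[] B:[ok]
After 2 (send(from=B, to=A, msg='pong')): A:[pong] B:[ok]
After 3 (send(from=A, to=B, msg='bye')): A:[pong] B:[ok,bye]
After 4 (process(B)): A:[pong] B:[bye]
After 5 (send(from=B, to=A, msg='sync')): A:[pong,sync] B:[bye]
After 6 (send(from=B, to=A, msg='start')): A:[pong,sync,start] B:[bye]
After 7 (process(B)): A:[pong,sync,start] B:[]
After 8 (send(from=A, to=B, msg='err')): A:[pong,sync,start] B:[err]
After 9 (send(from=B, to=A, msg='ack')): A:[pong,sync,start,ack] B:[err]

Answer: 3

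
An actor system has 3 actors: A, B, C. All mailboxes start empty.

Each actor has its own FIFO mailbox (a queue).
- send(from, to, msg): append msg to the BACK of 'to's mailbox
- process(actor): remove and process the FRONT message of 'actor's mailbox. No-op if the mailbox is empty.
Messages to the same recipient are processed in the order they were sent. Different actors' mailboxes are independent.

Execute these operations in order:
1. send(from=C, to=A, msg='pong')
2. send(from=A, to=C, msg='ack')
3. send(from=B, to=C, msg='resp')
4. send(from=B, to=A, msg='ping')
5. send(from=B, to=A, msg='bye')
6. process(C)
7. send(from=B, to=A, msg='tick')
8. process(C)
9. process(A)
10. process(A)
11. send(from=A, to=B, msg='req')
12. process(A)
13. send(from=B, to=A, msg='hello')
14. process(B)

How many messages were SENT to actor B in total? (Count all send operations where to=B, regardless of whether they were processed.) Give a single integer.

Answer: 1

Derivation:
After 1 (send(from=C, to=A, msg='pong')): A:[pong] B:[] C:[]
After 2 (send(from=A, to=C, msg='ack')): A:[pong] B:[] C:[ack]
After 3 (send(from=B, to=C, msg='resp')): A:[pong] B:[] C:[ack,resp]
After 4 (send(from=B, to=A, msg='ping')): A:[pong,ping] B:[] C:[ack,resp]
After 5 (send(from=B, to=A, msg='bye')): A:[pong,ping,bye] B:[] C:[ack,resp]
After 6 (process(C)): A:[pong,ping,bye] B:[] C:[resp]
After 7 (send(from=B, to=A, msg='tick')): A:[pong,ping,bye,tick] B:[] C:[resp]
After 8 (process(C)): A:[pong,ping,bye,tick] B:[] C:[]
After 9 (process(A)): A:[ping,bye,tick] B:[] C:[]
After 10 (process(A)): A:[bye,tick] B:[] C:[]
After 11 (send(from=A, to=B, msg='req')): A:[bye,tick] B:[req] C:[]
After 12 (process(A)): A:[tick] B:[req] C:[]
After 13 (send(from=B, to=A, msg='hello')): A:[tick,hello] B:[req] C:[]
After 14 (process(B)): A:[tick,hello] B:[] C:[]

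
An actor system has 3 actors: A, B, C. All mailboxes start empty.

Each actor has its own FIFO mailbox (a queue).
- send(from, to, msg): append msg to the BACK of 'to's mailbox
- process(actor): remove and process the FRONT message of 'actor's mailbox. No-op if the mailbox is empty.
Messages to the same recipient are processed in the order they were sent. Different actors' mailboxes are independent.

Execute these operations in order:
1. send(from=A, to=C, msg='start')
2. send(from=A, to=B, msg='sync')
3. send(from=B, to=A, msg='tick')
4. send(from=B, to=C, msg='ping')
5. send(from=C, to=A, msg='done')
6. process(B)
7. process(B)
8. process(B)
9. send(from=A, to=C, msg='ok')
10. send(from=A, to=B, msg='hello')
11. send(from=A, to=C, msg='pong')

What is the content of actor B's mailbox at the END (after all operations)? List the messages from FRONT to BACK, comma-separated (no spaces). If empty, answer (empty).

Answer: hello

Derivation:
After 1 (send(from=A, to=C, msg='start')): A:[] B:[] C:[start]
After 2 (send(from=A, to=B, msg='sync')): A:[] B:[sync] C:[start]
After 3 (send(from=B, to=A, msg='tick')): A:[tick] B:[sync] C:[start]
After 4 (send(from=B, to=C, msg='ping')): A:[tick] B:[sync] C:[start,ping]
After 5 (send(from=C, to=A, msg='done')): A:[tick,done] B:[sync] C:[start,ping]
After 6 (process(B)): A:[tick,done] B:[] C:[start,ping]
After 7 (process(B)): A:[tick,done] B:[] C:[start,ping]
After 8 (process(B)): A:[tick,done] B:[] C:[start,ping]
After 9 (send(from=A, to=C, msg='ok')): A:[tick,done] B:[] C:[start,ping,ok]
After 10 (send(from=A, to=B, msg='hello')): A:[tick,done] B:[hello] C:[start,ping,ok]
After 11 (send(from=A, to=C, msg='pong')): A:[tick,done] B:[hello] C:[start,ping,ok,pong]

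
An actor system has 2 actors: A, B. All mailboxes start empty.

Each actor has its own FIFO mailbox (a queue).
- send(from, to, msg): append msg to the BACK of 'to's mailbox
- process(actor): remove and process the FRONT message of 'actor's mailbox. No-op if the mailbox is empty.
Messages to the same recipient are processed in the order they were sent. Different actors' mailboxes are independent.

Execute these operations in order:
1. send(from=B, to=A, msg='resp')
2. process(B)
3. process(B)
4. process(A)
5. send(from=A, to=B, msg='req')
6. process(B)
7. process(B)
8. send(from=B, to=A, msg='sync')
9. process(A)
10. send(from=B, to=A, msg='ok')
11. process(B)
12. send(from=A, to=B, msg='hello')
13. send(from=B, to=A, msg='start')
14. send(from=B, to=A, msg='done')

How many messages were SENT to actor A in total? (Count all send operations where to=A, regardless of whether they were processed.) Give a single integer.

After 1 (send(from=B, to=A, msg='resp')): A:[resp] B:[]
After 2 (process(B)): A:[resp] B:[]
After 3 (process(B)): A:[resp] B:[]
After 4 (process(A)): A:[] B:[]
After 5 (send(from=A, to=B, msg='req')): A:[] B:[req]
After 6 (process(B)): A:[] B:[]
After 7 (process(B)): A:[] B:[]
After 8 (send(from=B, to=A, msg='sync')): A:[sync] B:[]
After 9 (process(A)): A:[] B:[]
After 10 (send(from=B, to=A, msg='ok')): A:[ok] B:[]
After 11 (process(B)): A:[ok] B:[]
After 12 (send(from=A, to=B, msg='hello')): A:[ok] B:[hello]
After 13 (send(from=B, to=A, msg='start')): A:[ok,start] B:[hello]
After 14 (send(from=B, to=A, msg='done')): A:[ok,start,done] B:[hello]

Answer: 5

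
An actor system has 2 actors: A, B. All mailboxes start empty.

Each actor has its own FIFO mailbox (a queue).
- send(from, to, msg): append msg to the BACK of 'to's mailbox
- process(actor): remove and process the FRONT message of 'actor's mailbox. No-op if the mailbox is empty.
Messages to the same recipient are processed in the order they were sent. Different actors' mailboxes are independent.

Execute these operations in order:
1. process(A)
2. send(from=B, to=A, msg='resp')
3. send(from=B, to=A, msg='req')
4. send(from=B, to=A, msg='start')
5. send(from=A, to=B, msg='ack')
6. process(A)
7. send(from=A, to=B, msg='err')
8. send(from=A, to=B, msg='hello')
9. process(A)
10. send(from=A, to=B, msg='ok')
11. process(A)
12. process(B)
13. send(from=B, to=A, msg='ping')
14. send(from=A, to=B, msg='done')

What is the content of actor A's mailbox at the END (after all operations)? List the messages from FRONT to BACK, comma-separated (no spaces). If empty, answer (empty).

After 1 (process(A)): A:[] B:[]
After 2 (send(from=B, to=A, msg='resp')): A:[resp] B:[]
After 3 (send(from=B, to=A, msg='req')): A:[resp,req] B:[]
After 4 (send(from=B, to=A, msg='start')): A:[resp,req,start] B:[]
After 5 (send(from=A, to=B, msg='ack')): A:[resp,req,start] B:[ack]
After 6 (process(A)): A:[req,start] B:[ack]
After 7 (send(from=A, to=B, msg='err')): A:[req,start] B:[ack,err]
After 8 (send(from=A, to=B, msg='hello')): A:[req,start] B:[ack,err,hello]
After 9 (process(A)): A:[start] B:[ack,err,hello]
After 10 (send(from=A, to=B, msg='ok')): A:[start] B:[ack,err,hello,ok]
After 11 (process(A)): A:[] B:[ack,err,hello,ok]
After 12 (process(B)): A:[] B:[err,hello,ok]
After 13 (send(from=B, to=A, msg='ping')): A:[ping] B:[err,hello,ok]
After 14 (send(from=A, to=B, msg='done')): A:[ping] B:[err,hello,ok,done]

Answer: ping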